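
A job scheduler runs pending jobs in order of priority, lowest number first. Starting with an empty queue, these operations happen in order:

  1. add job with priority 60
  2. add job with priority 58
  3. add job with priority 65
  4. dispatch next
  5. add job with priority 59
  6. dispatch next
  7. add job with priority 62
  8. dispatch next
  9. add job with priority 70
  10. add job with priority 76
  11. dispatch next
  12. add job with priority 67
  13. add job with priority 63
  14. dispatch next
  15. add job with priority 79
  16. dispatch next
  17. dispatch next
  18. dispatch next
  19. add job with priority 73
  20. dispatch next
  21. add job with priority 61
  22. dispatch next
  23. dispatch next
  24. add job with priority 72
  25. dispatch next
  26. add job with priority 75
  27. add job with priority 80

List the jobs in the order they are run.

insert 60 → {60}
insert 58 → {58, 60}
insert 65 → {58, 60, 65}
dispatch next → 58; now {60, 65}
insert 59 → {59, 60, 65}
dispatch next → 59; now {60, 65}
insert 62 → {60, 62, 65}
dispatch next → 60; now {62, 65}
insert 70 → {62, 65, 70}
insert 76 → {62, 65, 70, 76}
dispatch next → 62; now {65, 70, 76}
insert 67 → {65, 67, 70, 76}
insert 63 → {63, 65, 67, 70, 76}
dispatch next → 63; now {65, 67, 70, 76}
insert 79 → {65, 67, 70, 76, 79}
dispatch next → 65; now {67, 70, 76, 79}
dispatch next → 67; now {70, 76, 79}
dispatch next → 70; now {76, 79}
insert 73 → {73, 76, 79}
dispatch next → 73; now {76, 79}
insert 61 → {61, 76, 79}
dispatch next → 61; now {76, 79}
dispatch next → 76; now {79}
insert 72 → {72, 79}
dispatch next → 72; now {79}
insert 75 → {75, 79}
insert 80 → {75, 79, 80}

58, 59, 60, 62, 63, 65, 67, 70, 73, 61, 76, 72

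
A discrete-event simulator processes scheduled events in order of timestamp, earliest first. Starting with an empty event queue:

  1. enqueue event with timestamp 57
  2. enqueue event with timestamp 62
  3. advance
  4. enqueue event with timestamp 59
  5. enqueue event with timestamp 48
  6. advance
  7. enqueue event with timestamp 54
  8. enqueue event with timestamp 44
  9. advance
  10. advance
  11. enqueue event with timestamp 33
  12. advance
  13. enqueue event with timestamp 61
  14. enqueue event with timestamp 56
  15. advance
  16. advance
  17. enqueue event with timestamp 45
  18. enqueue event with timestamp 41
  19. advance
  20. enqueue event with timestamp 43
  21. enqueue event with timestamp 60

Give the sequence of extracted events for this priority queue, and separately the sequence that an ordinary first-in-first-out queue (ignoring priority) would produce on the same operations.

insert 57 → {57}
insert 62 → {57, 62}
advance → 57; now {62}
insert 59 → {59, 62}
insert 48 → {48, 59, 62}
advance → 48; now {59, 62}
insert 54 → {54, 59, 62}
insert 44 → {44, 54, 59, 62}
advance → 44; now {54, 59, 62}
advance → 54; now {59, 62}
insert 33 → {33, 59, 62}
advance → 33; now {59, 62}
insert 61 → {59, 61, 62}
insert 56 → {56, 59, 61, 62}
advance → 56; now {59, 61, 62}
advance → 59; now {61, 62}
insert 45 → {45, 61, 62}
insert 41 → {41, 45, 61, 62}
advance → 41; now {45, 61, 62}
insert 43 → {43, 45, 61, 62}
insert 60 → {43, 45, 60, 61, 62}

priority queue: 57, 48, 44, 54, 33, 56, 59, 41; FIFO queue: [57, 62, 59, 48, 54, 44, 33, 61]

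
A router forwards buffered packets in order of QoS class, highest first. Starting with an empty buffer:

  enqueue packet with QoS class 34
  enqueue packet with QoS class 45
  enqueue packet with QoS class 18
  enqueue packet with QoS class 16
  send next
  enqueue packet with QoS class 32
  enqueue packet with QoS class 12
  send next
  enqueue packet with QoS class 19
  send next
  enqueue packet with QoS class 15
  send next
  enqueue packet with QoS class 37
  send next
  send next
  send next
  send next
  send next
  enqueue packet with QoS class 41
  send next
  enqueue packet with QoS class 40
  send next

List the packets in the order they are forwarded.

insert 34 → {34}
insert 45 → {45, 34}
insert 18 → {45, 34, 18}
insert 16 → {45, 34, 18, 16}
send next → 45; now {34, 18, 16}
insert 32 → {34, 32, 18, 16}
insert 12 → {34, 32, 18, 16, 12}
send next → 34; now {32, 18, 16, 12}
insert 19 → {32, 19, 18, 16, 12}
send next → 32; now {19, 18, 16, 12}
insert 15 → {19, 18, 16, 15, 12}
send next → 19; now {18, 16, 15, 12}
insert 37 → {37, 18, 16, 15, 12}
send next → 37; now {18, 16, 15, 12}
send next → 18; now {16, 15, 12}
send next → 16; now {15, 12}
send next → 15; now {12}
send next → 12; now {}
insert 41 → {41}
send next → 41; now {}
insert 40 → {40}
send next → 40; now {}

[45, 34, 32, 19, 37, 18, 16, 15, 12, 41, 40]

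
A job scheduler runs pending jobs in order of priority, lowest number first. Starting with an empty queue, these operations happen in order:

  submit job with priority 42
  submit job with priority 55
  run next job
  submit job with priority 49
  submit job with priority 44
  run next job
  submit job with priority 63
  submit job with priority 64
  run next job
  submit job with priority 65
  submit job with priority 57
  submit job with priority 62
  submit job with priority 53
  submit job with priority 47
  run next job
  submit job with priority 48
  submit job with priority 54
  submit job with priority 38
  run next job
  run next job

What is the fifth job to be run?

insert 42 → {42}
insert 55 → {42, 55}
run next job → 42; now {55}
insert 49 → {49, 55}
insert 44 → {44, 49, 55}
run next job → 44; now {49, 55}
insert 63 → {49, 55, 63}
insert 64 → {49, 55, 63, 64}
run next job → 49; now {55, 63, 64}
insert 65 → {55, 63, 64, 65}
insert 57 → {55, 57, 63, 64, 65}
insert 62 → {55, 57, 62, 63, 64, 65}
insert 53 → {53, 55, 57, 62, 63, 64, 65}
insert 47 → {47, 53, 55, 57, 62, 63, 64, 65}
run next job → 47; now {53, 55, 57, 62, 63, 64, 65}
insert 48 → {48, 53, 55, 57, 62, 63, 64, 65}
insert 54 → {48, 53, 54, 55, 57, 62, 63, 64, 65}
insert 38 → {38, 48, 53, 54, 55, 57, 62, 63, 64, 65}
run next job → 38; now {48, 53, 54, 55, 57, 62, 63, 64, 65}
run next job → 48; now {53, 54, 55, 57, 62, 63, 64, 65}

38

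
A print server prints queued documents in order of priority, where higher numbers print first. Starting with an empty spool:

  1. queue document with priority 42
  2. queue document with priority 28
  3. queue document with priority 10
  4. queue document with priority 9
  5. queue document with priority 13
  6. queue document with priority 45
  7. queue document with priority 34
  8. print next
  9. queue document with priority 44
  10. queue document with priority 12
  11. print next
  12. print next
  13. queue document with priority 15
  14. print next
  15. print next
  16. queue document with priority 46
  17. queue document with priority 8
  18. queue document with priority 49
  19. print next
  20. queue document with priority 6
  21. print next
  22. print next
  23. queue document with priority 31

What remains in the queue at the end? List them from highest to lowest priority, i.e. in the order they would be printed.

31, 13, 12, 10, 9, 8, 6

insert 42 → {42}
insert 28 → {42, 28}
insert 10 → {42, 28, 10}
insert 9 → {42, 28, 10, 9}
insert 13 → {42, 28, 13, 10, 9}
insert 45 → {45, 42, 28, 13, 10, 9}
insert 34 → {45, 42, 34, 28, 13, 10, 9}
print next → 45; now {42, 34, 28, 13, 10, 9}
insert 44 → {44, 42, 34, 28, 13, 10, 9}
insert 12 → {44, 42, 34, 28, 13, 12, 10, 9}
print next → 44; now {42, 34, 28, 13, 12, 10, 9}
print next → 42; now {34, 28, 13, 12, 10, 9}
insert 15 → {34, 28, 15, 13, 12, 10, 9}
print next → 34; now {28, 15, 13, 12, 10, 9}
print next → 28; now {15, 13, 12, 10, 9}
insert 46 → {46, 15, 13, 12, 10, 9}
insert 8 → {46, 15, 13, 12, 10, 9, 8}
insert 49 → {49, 46, 15, 13, 12, 10, 9, 8}
print next → 49; now {46, 15, 13, 12, 10, 9, 8}
insert 6 → {46, 15, 13, 12, 10, 9, 8, 6}
print next → 46; now {15, 13, 12, 10, 9, 8, 6}
print next → 15; now {13, 12, 10, 9, 8, 6}
insert 31 → {31, 13, 12, 10, 9, 8, 6}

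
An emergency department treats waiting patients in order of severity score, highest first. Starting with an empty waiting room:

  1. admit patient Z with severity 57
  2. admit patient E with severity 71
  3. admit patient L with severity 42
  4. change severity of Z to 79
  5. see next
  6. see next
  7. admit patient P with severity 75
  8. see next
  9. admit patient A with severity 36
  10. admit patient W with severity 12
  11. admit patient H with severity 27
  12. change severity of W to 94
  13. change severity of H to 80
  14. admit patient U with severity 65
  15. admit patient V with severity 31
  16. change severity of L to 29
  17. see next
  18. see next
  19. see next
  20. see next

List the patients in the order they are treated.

Z, E, P, W, H, U, A

add Z (severity 57) → {Z:57}
add E (severity 71) → {E:71, Z:57}
add L (severity 42) → {E:71, Z:57, L:42}
update Z to severity 79 → {Z:79, E:71, L:42}
see next → Z; now {E:71, L:42}
see next → E; now {L:42}
add P (severity 75) → {P:75, L:42}
see next → P; now {L:42}
add A (severity 36) → {L:42, A:36}
add W (severity 12) → {L:42, A:36, W:12}
add H (severity 27) → {L:42, A:36, H:27, W:12}
update W to severity 94 → {W:94, L:42, A:36, H:27}
update H to severity 80 → {W:94, H:80, L:42, A:36}
add U (severity 65) → {W:94, H:80, U:65, L:42, A:36}
add V (severity 31) → {W:94, H:80, U:65, L:42, A:36, V:31}
update L to severity 29 → {W:94, H:80, U:65, A:36, V:31, L:29}
see next → W; now {H:80, U:65, A:36, V:31, L:29}
see next → H; now {U:65, A:36, V:31, L:29}
see next → U; now {A:36, V:31, L:29}
see next → A; now {V:31, L:29}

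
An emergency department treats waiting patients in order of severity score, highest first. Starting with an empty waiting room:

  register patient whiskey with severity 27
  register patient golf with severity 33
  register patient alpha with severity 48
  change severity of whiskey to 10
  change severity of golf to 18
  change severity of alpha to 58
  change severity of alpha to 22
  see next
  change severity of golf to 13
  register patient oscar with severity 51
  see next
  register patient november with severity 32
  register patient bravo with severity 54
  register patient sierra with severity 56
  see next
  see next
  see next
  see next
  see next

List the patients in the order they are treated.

add whiskey (severity 27) → {whiskey:27}
add golf (severity 33) → {golf:33, whiskey:27}
add alpha (severity 48) → {alpha:48, golf:33, whiskey:27}
update whiskey to severity 10 → {alpha:48, golf:33, whiskey:10}
update golf to severity 18 → {alpha:48, golf:18, whiskey:10}
update alpha to severity 58 → {alpha:58, golf:18, whiskey:10}
update alpha to severity 22 → {alpha:22, golf:18, whiskey:10}
see next → alpha; now {golf:18, whiskey:10}
update golf to severity 13 → {golf:13, whiskey:10}
add oscar (severity 51) → {oscar:51, golf:13, whiskey:10}
see next → oscar; now {golf:13, whiskey:10}
add november (severity 32) → {november:32, golf:13, whiskey:10}
add bravo (severity 54) → {bravo:54, november:32, golf:13, whiskey:10}
add sierra (severity 56) → {sierra:56, bravo:54, november:32, golf:13, whiskey:10}
see next → sierra; now {bravo:54, november:32, golf:13, whiskey:10}
see next → bravo; now {november:32, golf:13, whiskey:10}
see next → november; now {golf:13, whiskey:10}
see next → golf; now {whiskey:10}
see next → whiskey; now {}

alpha → oscar → sierra → bravo → november → golf → whiskey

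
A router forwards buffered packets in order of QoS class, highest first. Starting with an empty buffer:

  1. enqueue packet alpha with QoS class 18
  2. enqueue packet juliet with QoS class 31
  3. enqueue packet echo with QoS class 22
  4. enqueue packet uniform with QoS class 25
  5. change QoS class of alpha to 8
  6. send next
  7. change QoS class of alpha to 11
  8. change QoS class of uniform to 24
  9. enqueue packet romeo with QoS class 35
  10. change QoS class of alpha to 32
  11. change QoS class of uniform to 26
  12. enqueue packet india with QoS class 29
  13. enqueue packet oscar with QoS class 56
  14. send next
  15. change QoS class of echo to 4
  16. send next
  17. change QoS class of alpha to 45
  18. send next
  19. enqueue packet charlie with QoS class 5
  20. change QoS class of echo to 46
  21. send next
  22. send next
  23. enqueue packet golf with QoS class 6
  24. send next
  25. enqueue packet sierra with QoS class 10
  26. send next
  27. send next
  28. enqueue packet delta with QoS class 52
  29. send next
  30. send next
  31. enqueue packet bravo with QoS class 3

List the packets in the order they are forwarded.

juliet → oscar → romeo → alpha → echo → india → uniform → sierra → golf → delta → charlie

add alpha (QoS class 18) → {alpha:18}
add juliet (QoS class 31) → {juliet:31, alpha:18}
add echo (QoS class 22) → {juliet:31, echo:22, alpha:18}
add uniform (QoS class 25) → {juliet:31, uniform:25, echo:22, alpha:18}
update alpha to QoS class 8 → {juliet:31, uniform:25, echo:22, alpha:8}
send next → juliet; now {uniform:25, echo:22, alpha:8}
update alpha to QoS class 11 → {uniform:25, echo:22, alpha:11}
update uniform to QoS class 24 → {uniform:24, echo:22, alpha:11}
add romeo (QoS class 35) → {romeo:35, uniform:24, echo:22, alpha:11}
update alpha to QoS class 32 → {romeo:35, alpha:32, uniform:24, echo:22}
update uniform to QoS class 26 → {romeo:35, alpha:32, uniform:26, echo:22}
add india (QoS class 29) → {romeo:35, alpha:32, india:29, uniform:26, echo:22}
add oscar (QoS class 56) → {oscar:56, romeo:35, alpha:32, india:29, uniform:26, echo:22}
send next → oscar; now {romeo:35, alpha:32, india:29, uniform:26, echo:22}
update echo to QoS class 4 → {romeo:35, alpha:32, india:29, uniform:26, echo:4}
send next → romeo; now {alpha:32, india:29, uniform:26, echo:4}
update alpha to QoS class 45 → {alpha:45, india:29, uniform:26, echo:4}
send next → alpha; now {india:29, uniform:26, echo:4}
add charlie (QoS class 5) → {india:29, uniform:26, charlie:5, echo:4}
update echo to QoS class 46 → {echo:46, india:29, uniform:26, charlie:5}
send next → echo; now {india:29, uniform:26, charlie:5}
send next → india; now {uniform:26, charlie:5}
add golf (QoS class 6) → {uniform:26, golf:6, charlie:5}
send next → uniform; now {golf:6, charlie:5}
add sierra (QoS class 10) → {sierra:10, golf:6, charlie:5}
send next → sierra; now {golf:6, charlie:5}
send next → golf; now {charlie:5}
add delta (QoS class 52) → {delta:52, charlie:5}
send next → delta; now {charlie:5}
send next → charlie; now {}
add bravo (QoS class 3) → {bravo:3}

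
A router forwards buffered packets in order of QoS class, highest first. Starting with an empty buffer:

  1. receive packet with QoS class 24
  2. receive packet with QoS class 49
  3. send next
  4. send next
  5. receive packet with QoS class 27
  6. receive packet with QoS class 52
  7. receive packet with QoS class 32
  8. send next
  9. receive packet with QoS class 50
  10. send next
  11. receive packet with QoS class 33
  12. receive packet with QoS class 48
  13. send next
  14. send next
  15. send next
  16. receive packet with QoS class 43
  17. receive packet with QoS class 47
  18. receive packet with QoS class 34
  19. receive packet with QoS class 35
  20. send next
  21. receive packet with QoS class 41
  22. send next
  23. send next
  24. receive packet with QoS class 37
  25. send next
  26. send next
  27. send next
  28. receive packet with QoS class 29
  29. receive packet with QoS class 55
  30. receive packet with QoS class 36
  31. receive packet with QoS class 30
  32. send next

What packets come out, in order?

insert 24 → {24}
insert 49 → {49, 24}
send next → 49; now {24}
send next → 24; now {}
insert 27 → {27}
insert 52 → {52, 27}
insert 32 → {52, 32, 27}
send next → 52; now {32, 27}
insert 50 → {50, 32, 27}
send next → 50; now {32, 27}
insert 33 → {33, 32, 27}
insert 48 → {48, 33, 32, 27}
send next → 48; now {33, 32, 27}
send next → 33; now {32, 27}
send next → 32; now {27}
insert 43 → {43, 27}
insert 47 → {47, 43, 27}
insert 34 → {47, 43, 34, 27}
insert 35 → {47, 43, 35, 34, 27}
send next → 47; now {43, 35, 34, 27}
insert 41 → {43, 41, 35, 34, 27}
send next → 43; now {41, 35, 34, 27}
send next → 41; now {35, 34, 27}
insert 37 → {37, 35, 34, 27}
send next → 37; now {35, 34, 27}
send next → 35; now {34, 27}
send next → 34; now {27}
insert 29 → {29, 27}
insert 55 → {55, 29, 27}
insert 36 → {55, 36, 29, 27}
insert 30 → {55, 36, 30, 29, 27}
send next → 55; now {36, 30, 29, 27}

49, 24, 52, 50, 48, 33, 32, 47, 43, 41, 37, 35, 34, 55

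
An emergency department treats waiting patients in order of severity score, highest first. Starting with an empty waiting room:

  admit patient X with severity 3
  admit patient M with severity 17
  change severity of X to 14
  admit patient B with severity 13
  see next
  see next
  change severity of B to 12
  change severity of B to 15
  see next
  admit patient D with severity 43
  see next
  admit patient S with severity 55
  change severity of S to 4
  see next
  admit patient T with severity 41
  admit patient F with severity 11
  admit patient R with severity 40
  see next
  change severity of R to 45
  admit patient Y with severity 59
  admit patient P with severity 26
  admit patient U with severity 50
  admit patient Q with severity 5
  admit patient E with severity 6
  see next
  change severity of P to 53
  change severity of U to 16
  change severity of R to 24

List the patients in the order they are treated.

add X (severity 3) → {X:3}
add M (severity 17) → {M:17, X:3}
update X to severity 14 → {M:17, X:14}
add B (severity 13) → {M:17, X:14, B:13}
see next → M; now {X:14, B:13}
see next → X; now {B:13}
update B to severity 12 → {B:12}
update B to severity 15 → {B:15}
see next → B; now {}
add D (severity 43) → {D:43}
see next → D; now {}
add S (severity 55) → {S:55}
update S to severity 4 → {S:4}
see next → S; now {}
add T (severity 41) → {T:41}
add F (severity 11) → {T:41, F:11}
add R (severity 40) → {T:41, R:40, F:11}
see next → T; now {R:40, F:11}
update R to severity 45 → {R:45, F:11}
add Y (severity 59) → {Y:59, R:45, F:11}
add P (severity 26) → {Y:59, R:45, P:26, F:11}
add U (severity 50) → {Y:59, U:50, R:45, P:26, F:11}
add Q (severity 5) → {Y:59, U:50, R:45, P:26, F:11, Q:5}
add E (severity 6) → {Y:59, U:50, R:45, P:26, F:11, E:6, Q:5}
see next → Y; now {U:50, R:45, P:26, F:11, E:6, Q:5}
update P to severity 53 → {P:53, U:50, R:45, F:11, E:6, Q:5}
update U to severity 16 → {P:53, R:45, U:16, F:11, E:6, Q:5}
update R to severity 24 → {P:53, R:24, U:16, F:11, E:6, Q:5}

M, X, B, D, S, T, Y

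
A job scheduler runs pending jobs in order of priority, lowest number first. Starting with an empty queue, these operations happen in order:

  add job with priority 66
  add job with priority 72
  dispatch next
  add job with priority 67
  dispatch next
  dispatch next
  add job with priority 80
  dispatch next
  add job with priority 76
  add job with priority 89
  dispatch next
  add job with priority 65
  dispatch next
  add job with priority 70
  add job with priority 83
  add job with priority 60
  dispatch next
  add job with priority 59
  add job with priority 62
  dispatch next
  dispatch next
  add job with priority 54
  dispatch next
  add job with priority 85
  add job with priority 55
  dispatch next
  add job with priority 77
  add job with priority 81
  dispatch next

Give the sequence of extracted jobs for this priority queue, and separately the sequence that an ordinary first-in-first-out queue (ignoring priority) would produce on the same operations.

insert 66 → {66}
insert 72 → {66, 72}
dispatch next → 66; now {72}
insert 67 → {67, 72}
dispatch next → 67; now {72}
dispatch next → 72; now {}
insert 80 → {80}
dispatch next → 80; now {}
insert 76 → {76}
insert 89 → {76, 89}
dispatch next → 76; now {89}
insert 65 → {65, 89}
dispatch next → 65; now {89}
insert 70 → {70, 89}
insert 83 → {70, 83, 89}
insert 60 → {60, 70, 83, 89}
dispatch next → 60; now {70, 83, 89}
insert 59 → {59, 70, 83, 89}
insert 62 → {59, 62, 70, 83, 89}
dispatch next → 59; now {62, 70, 83, 89}
dispatch next → 62; now {70, 83, 89}
insert 54 → {54, 70, 83, 89}
dispatch next → 54; now {70, 83, 89}
insert 85 → {70, 83, 85, 89}
insert 55 → {55, 70, 83, 85, 89}
dispatch next → 55; now {70, 83, 85, 89}
insert 77 → {70, 77, 83, 85, 89}
insert 81 → {70, 77, 81, 83, 85, 89}
dispatch next → 70; now {77, 81, 83, 85, 89}

priority queue: [66, 67, 72, 80, 76, 65, 60, 59, 62, 54, 55, 70]; FIFO queue: 66, 72, 67, 80, 76, 89, 65, 70, 83, 60, 59, 62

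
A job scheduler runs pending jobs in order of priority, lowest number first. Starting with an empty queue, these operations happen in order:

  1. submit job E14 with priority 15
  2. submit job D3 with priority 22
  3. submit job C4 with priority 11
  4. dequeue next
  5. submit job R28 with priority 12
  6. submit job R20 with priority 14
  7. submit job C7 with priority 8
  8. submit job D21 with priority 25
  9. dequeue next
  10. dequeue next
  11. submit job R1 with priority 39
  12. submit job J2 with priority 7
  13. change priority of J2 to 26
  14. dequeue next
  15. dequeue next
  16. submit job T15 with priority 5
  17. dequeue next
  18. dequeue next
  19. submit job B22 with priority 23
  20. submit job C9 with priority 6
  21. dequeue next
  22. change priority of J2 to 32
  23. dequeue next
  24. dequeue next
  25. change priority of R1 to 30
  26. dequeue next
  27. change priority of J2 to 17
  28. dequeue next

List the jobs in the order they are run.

add E14 (priority 15) → {E14:15}
add D3 (priority 22) → {E14:15, D3:22}
add C4 (priority 11) → {C4:11, E14:15, D3:22}
dequeue next → C4; now {E14:15, D3:22}
add R28 (priority 12) → {R28:12, E14:15, D3:22}
add R20 (priority 14) → {R28:12, R20:14, E14:15, D3:22}
add C7 (priority 8) → {C7:8, R28:12, R20:14, E14:15, D3:22}
add D21 (priority 25) → {C7:8, R28:12, R20:14, E14:15, D3:22, D21:25}
dequeue next → C7; now {R28:12, R20:14, E14:15, D3:22, D21:25}
dequeue next → R28; now {R20:14, E14:15, D3:22, D21:25}
add R1 (priority 39) → {R20:14, E14:15, D3:22, D21:25, R1:39}
add J2 (priority 7) → {J2:7, R20:14, E14:15, D3:22, D21:25, R1:39}
update J2 to priority 26 → {R20:14, E14:15, D3:22, D21:25, J2:26, R1:39}
dequeue next → R20; now {E14:15, D3:22, D21:25, J2:26, R1:39}
dequeue next → E14; now {D3:22, D21:25, J2:26, R1:39}
add T15 (priority 5) → {T15:5, D3:22, D21:25, J2:26, R1:39}
dequeue next → T15; now {D3:22, D21:25, J2:26, R1:39}
dequeue next → D3; now {D21:25, J2:26, R1:39}
add B22 (priority 23) → {B22:23, D21:25, J2:26, R1:39}
add C9 (priority 6) → {C9:6, B22:23, D21:25, J2:26, R1:39}
dequeue next → C9; now {B22:23, D21:25, J2:26, R1:39}
update J2 to priority 32 → {B22:23, D21:25, J2:32, R1:39}
dequeue next → B22; now {D21:25, J2:32, R1:39}
dequeue next → D21; now {J2:32, R1:39}
update R1 to priority 30 → {R1:30, J2:32}
dequeue next → R1; now {J2:32}
update J2 to priority 17 → {J2:17}
dequeue next → J2; now {}

[C4, C7, R28, R20, E14, T15, D3, C9, B22, D21, R1, J2]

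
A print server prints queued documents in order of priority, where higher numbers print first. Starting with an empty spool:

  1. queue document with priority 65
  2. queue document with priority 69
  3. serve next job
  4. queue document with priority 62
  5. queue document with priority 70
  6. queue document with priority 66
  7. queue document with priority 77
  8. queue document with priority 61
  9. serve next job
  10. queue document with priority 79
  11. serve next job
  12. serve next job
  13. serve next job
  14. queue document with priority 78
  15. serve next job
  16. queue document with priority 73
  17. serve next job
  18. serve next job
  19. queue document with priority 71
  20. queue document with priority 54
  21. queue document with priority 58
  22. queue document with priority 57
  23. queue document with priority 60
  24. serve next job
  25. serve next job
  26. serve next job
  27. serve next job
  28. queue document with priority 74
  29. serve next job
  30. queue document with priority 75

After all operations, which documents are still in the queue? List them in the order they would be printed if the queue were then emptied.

insert 65 → {65}
insert 69 → {69, 65}
serve next job → 69; now {65}
insert 62 → {65, 62}
insert 70 → {70, 65, 62}
insert 66 → {70, 66, 65, 62}
insert 77 → {77, 70, 66, 65, 62}
insert 61 → {77, 70, 66, 65, 62, 61}
serve next job → 77; now {70, 66, 65, 62, 61}
insert 79 → {79, 70, 66, 65, 62, 61}
serve next job → 79; now {70, 66, 65, 62, 61}
serve next job → 70; now {66, 65, 62, 61}
serve next job → 66; now {65, 62, 61}
insert 78 → {78, 65, 62, 61}
serve next job → 78; now {65, 62, 61}
insert 73 → {73, 65, 62, 61}
serve next job → 73; now {65, 62, 61}
serve next job → 65; now {62, 61}
insert 71 → {71, 62, 61}
insert 54 → {71, 62, 61, 54}
insert 58 → {71, 62, 61, 58, 54}
insert 57 → {71, 62, 61, 58, 57, 54}
insert 60 → {71, 62, 61, 60, 58, 57, 54}
serve next job → 71; now {62, 61, 60, 58, 57, 54}
serve next job → 62; now {61, 60, 58, 57, 54}
serve next job → 61; now {60, 58, 57, 54}
serve next job → 60; now {58, 57, 54}
insert 74 → {74, 58, 57, 54}
serve next job → 74; now {58, 57, 54}
insert 75 → {75, 58, 57, 54}

[75, 58, 57, 54]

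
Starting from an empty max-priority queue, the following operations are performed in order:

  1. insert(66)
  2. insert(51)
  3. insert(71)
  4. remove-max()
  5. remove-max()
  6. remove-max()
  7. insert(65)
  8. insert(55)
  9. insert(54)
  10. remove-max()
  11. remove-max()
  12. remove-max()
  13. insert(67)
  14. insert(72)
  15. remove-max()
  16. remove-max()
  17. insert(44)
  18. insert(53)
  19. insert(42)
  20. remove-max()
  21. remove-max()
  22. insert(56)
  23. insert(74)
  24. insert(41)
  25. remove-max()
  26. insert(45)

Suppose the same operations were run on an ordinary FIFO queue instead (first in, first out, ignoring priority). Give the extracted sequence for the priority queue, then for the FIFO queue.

insert 66 → {66}
insert 51 → {66, 51}
insert 71 → {71, 66, 51}
remove-max → 71; now {66, 51}
remove-max → 66; now {51}
remove-max → 51; now {}
insert 65 → {65}
insert 55 → {65, 55}
insert 54 → {65, 55, 54}
remove-max → 65; now {55, 54}
remove-max → 55; now {54}
remove-max → 54; now {}
insert 67 → {67}
insert 72 → {72, 67}
remove-max → 72; now {67}
remove-max → 67; now {}
insert 44 → {44}
insert 53 → {53, 44}
insert 42 → {53, 44, 42}
remove-max → 53; now {44, 42}
remove-max → 44; now {42}
insert 56 → {56, 42}
insert 74 → {74, 56, 42}
insert 41 → {74, 56, 42, 41}
remove-max → 74; now {56, 42, 41}
insert 45 → {56, 45, 42, 41}

priority queue: 71, 66, 51, 65, 55, 54, 72, 67, 53, 44, 74; FIFO queue: [66, 51, 71, 65, 55, 54, 67, 72, 44, 53, 42]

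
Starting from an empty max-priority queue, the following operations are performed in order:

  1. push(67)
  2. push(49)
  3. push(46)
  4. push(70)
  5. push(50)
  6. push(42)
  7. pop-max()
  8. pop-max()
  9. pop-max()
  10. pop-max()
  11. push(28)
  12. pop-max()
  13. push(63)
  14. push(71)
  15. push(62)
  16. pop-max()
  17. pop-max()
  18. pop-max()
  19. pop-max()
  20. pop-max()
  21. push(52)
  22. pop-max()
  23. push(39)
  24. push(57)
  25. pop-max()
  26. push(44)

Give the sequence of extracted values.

70, 67, 50, 49, 46, 71, 63, 62, 42, 28, 52, 57

insert 67 → {67}
insert 49 → {67, 49}
insert 46 → {67, 49, 46}
insert 70 → {70, 67, 49, 46}
insert 50 → {70, 67, 50, 49, 46}
insert 42 → {70, 67, 50, 49, 46, 42}
pop-max → 70; now {67, 50, 49, 46, 42}
pop-max → 67; now {50, 49, 46, 42}
pop-max → 50; now {49, 46, 42}
pop-max → 49; now {46, 42}
insert 28 → {46, 42, 28}
pop-max → 46; now {42, 28}
insert 63 → {63, 42, 28}
insert 71 → {71, 63, 42, 28}
insert 62 → {71, 63, 62, 42, 28}
pop-max → 71; now {63, 62, 42, 28}
pop-max → 63; now {62, 42, 28}
pop-max → 62; now {42, 28}
pop-max → 42; now {28}
pop-max → 28; now {}
insert 52 → {52}
pop-max → 52; now {}
insert 39 → {39}
insert 57 → {57, 39}
pop-max → 57; now {39}
insert 44 → {44, 39}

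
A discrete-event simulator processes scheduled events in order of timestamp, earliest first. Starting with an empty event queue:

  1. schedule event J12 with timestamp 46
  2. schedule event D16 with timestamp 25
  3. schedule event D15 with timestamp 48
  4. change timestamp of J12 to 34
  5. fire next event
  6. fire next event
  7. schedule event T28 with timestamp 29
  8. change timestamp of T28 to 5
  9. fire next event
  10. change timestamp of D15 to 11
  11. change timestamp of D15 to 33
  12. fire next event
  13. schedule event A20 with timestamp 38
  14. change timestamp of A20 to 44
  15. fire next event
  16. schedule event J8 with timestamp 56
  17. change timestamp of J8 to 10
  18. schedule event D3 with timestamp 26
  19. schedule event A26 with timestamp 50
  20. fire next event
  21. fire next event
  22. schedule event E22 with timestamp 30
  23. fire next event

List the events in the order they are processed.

add J12 (timestamp 46) → {J12:46}
add D16 (timestamp 25) → {D16:25, J12:46}
add D15 (timestamp 48) → {D16:25, J12:46, D15:48}
update J12 to timestamp 34 → {D16:25, J12:34, D15:48}
fire next event → D16; now {J12:34, D15:48}
fire next event → J12; now {D15:48}
add T28 (timestamp 29) → {T28:29, D15:48}
update T28 to timestamp 5 → {T28:5, D15:48}
fire next event → T28; now {D15:48}
update D15 to timestamp 11 → {D15:11}
update D15 to timestamp 33 → {D15:33}
fire next event → D15; now {}
add A20 (timestamp 38) → {A20:38}
update A20 to timestamp 44 → {A20:44}
fire next event → A20; now {}
add J8 (timestamp 56) → {J8:56}
update J8 to timestamp 10 → {J8:10}
add D3 (timestamp 26) → {J8:10, D3:26}
add A26 (timestamp 50) → {J8:10, D3:26, A26:50}
fire next event → J8; now {D3:26, A26:50}
fire next event → D3; now {A26:50}
add E22 (timestamp 30) → {E22:30, A26:50}
fire next event → E22; now {A26:50}

D16, J12, T28, D15, A20, J8, D3, E22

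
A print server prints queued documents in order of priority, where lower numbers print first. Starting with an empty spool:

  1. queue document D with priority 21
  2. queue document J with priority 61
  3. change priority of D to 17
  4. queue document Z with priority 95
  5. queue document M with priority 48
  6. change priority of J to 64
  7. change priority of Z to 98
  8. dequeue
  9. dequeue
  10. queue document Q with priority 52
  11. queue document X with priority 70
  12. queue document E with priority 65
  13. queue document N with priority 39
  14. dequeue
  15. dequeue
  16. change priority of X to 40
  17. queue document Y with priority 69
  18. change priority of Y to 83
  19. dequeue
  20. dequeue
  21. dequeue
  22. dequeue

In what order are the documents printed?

D → M → N → Q → X → J → E → Y

add D (priority 21) → {D:21}
add J (priority 61) → {D:21, J:61}
update D to priority 17 → {D:17, J:61}
add Z (priority 95) → {D:17, J:61, Z:95}
add M (priority 48) → {D:17, M:48, J:61, Z:95}
update J to priority 64 → {D:17, M:48, J:64, Z:95}
update Z to priority 98 → {D:17, M:48, J:64, Z:98}
dequeue → D; now {M:48, J:64, Z:98}
dequeue → M; now {J:64, Z:98}
add Q (priority 52) → {Q:52, J:64, Z:98}
add X (priority 70) → {Q:52, J:64, X:70, Z:98}
add E (priority 65) → {Q:52, J:64, E:65, X:70, Z:98}
add N (priority 39) → {N:39, Q:52, J:64, E:65, X:70, Z:98}
dequeue → N; now {Q:52, J:64, E:65, X:70, Z:98}
dequeue → Q; now {J:64, E:65, X:70, Z:98}
update X to priority 40 → {X:40, J:64, E:65, Z:98}
add Y (priority 69) → {X:40, J:64, E:65, Y:69, Z:98}
update Y to priority 83 → {X:40, J:64, E:65, Y:83, Z:98}
dequeue → X; now {J:64, E:65, Y:83, Z:98}
dequeue → J; now {E:65, Y:83, Z:98}
dequeue → E; now {Y:83, Z:98}
dequeue → Y; now {Z:98}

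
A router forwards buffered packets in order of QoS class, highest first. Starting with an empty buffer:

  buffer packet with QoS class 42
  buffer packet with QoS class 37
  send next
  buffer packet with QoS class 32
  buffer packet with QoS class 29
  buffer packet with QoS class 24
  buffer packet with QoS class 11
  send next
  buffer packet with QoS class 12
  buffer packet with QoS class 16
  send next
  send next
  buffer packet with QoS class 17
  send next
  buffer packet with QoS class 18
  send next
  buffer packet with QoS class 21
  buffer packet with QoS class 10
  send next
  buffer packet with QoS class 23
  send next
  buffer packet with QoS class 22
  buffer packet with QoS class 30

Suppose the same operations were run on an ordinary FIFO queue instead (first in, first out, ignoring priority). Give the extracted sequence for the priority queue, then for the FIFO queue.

insert 42 → {42}
insert 37 → {42, 37}
send next → 42; now {37}
insert 32 → {37, 32}
insert 29 → {37, 32, 29}
insert 24 → {37, 32, 29, 24}
insert 11 → {37, 32, 29, 24, 11}
send next → 37; now {32, 29, 24, 11}
insert 12 → {32, 29, 24, 12, 11}
insert 16 → {32, 29, 24, 16, 12, 11}
send next → 32; now {29, 24, 16, 12, 11}
send next → 29; now {24, 16, 12, 11}
insert 17 → {24, 17, 16, 12, 11}
send next → 24; now {17, 16, 12, 11}
insert 18 → {18, 17, 16, 12, 11}
send next → 18; now {17, 16, 12, 11}
insert 21 → {21, 17, 16, 12, 11}
insert 10 → {21, 17, 16, 12, 11, 10}
send next → 21; now {17, 16, 12, 11, 10}
insert 23 → {23, 17, 16, 12, 11, 10}
send next → 23; now {17, 16, 12, 11, 10}
insert 22 → {22, 17, 16, 12, 11, 10}
insert 30 → {30, 22, 17, 16, 12, 11, 10}

priority queue: 42 → 37 → 32 → 29 → 24 → 18 → 21 → 23; FIFO queue: 42, 37, 32, 29, 24, 11, 12, 16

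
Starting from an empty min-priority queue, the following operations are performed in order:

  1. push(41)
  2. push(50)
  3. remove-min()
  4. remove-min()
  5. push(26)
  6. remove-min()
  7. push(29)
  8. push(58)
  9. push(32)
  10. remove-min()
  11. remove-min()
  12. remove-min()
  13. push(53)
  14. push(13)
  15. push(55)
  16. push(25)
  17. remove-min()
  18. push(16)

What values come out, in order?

41 → 50 → 26 → 29 → 32 → 58 → 13

insert 41 → {41}
insert 50 → {41, 50}
remove-min → 41; now {50}
remove-min → 50; now {}
insert 26 → {26}
remove-min → 26; now {}
insert 29 → {29}
insert 58 → {29, 58}
insert 32 → {29, 32, 58}
remove-min → 29; now {32, 58}
remove-min → 32; now {58}
remove-min → 58; now {}
insert 53 → {53}
insert 13 → {13, 53}
insert 55 → {13, 53, 55}
insert 25 → {13, 25, 53, 55}
remove-min → 13; now {25, 53, 55}
insert 16 → {16, 25, 53, 55}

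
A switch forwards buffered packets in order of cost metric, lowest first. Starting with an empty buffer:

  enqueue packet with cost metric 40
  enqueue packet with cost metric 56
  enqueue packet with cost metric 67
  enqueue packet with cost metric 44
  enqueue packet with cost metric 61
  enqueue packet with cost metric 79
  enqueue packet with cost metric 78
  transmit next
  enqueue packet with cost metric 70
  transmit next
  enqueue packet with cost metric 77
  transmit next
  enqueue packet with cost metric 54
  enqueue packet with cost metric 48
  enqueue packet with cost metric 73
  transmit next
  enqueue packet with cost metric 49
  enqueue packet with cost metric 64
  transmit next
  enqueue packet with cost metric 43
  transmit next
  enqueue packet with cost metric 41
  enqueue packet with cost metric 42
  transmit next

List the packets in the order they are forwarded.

insert 40 → {40}
insert 56 → {40, 56}
insert 67 → {40, 56, 67}
insert 44 → {40, 44, 56, 67}
insert 61 → {40, 44, 56, 61, 67}
insert 79 → {40, 44, 56, 61, 67, 79}
insert 78 → {40, 44, 56, 61, 67, 78, 79}
transmit next → 40; now {44, 56, 61, 67, 78, 79}
insert 70 → {44, 56, 61, 67, 70, 78, 79}
transmit next → 44; now {56, 61, 67, 70, 78, 79}
insert 77 → {56, 61, 67, 70, 77, 78, 79}
transmit next → 56; now {61, 67, 70, 77, 78, 79}
insert 54 → {54, 61, 67, 70, 77, 78, 79}
insert 48 → {48, 54, 61, 67, 70, 77, 78, 79}
insert 73 → {48, 54, 61, 67, 70, 73, 77, 78, 79}
transmit next → 48; now {54, 61, 67, 70, 73, 77, 78, 79}
insert 49 → {49, 54, 61, 67, 70, 73, 77, 78, 79}
insert 64 → {49, 54, 61, 64, 67, 70, 73, 77, 78, 79}
transmit next → 49; now {54, 61, 64, 67, 70, 73, 77, 78, 79}
insert 43 → {43, 54, 61, 64, 67, 70, 73, 77, 78, 79}
transmit next → 43; now {54, 61, 64, 67, 70, 73, 77, 78, 79}
insert 41 → {41, 54, 61, 64, 67, 70, 73, 77, 78, 79}
insert 42 → {41, 42, 54, 61, 64, 67, 70, 73, 77, 78, 79}
transmit next → 41; now {42, 54, 61, 64, 67, 70, 73, 77, 78, 79}

[40, 44, 56, 48, 49, 43, 41]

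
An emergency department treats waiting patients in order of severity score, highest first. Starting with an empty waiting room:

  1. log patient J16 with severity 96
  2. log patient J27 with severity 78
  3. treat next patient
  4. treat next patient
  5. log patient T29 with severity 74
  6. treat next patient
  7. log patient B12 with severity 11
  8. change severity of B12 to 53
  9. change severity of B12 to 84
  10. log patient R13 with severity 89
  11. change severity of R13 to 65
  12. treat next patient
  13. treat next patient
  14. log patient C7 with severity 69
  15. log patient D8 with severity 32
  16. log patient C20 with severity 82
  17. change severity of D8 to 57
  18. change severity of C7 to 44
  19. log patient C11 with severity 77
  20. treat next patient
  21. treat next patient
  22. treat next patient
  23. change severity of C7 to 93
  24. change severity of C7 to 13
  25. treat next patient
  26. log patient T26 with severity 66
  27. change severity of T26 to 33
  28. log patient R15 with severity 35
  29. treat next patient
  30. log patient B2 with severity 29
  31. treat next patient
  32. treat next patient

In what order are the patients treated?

add J16 (severity 96) → {J16:96}
add J27 (severity 78) → {J16:96, J27:78}
treat next patient → J16; now {J27:78}
treat next patient → J27; now {}
add T29 (severity 74) → {T29:74}
treat next patient → T29; now {}
add B12 (severity 11) → {B12:11}
update B12 to severity 53 → {B12:53}
update B12 to severity 84 → {B12:84}
add R13 (severity 89) → {R13:89, B12:84}
update R13 to severity 65 → {B12:84, R13:65}
treat next patient → B12; now {R13:65}
treat next patient → R13; now {}
add C7 (severity 69) → {C7:69}
add D8 (severity 32) → {C7:69, D8:32}
add C20 (severity 82) → {C20:82, C7:69, D8:32}
update D8 to severity 57 → {C20:82, C7:69, D8:57}
update C7 to severity 44 → {C20:82, D8:57, C7:44}
add C11 (severity 77) → {C20:82, C11:77, D8:57, C7:44}
treat next patient → C20; now {C11:77, D8:57, C7:44}
treat next patient → C11; now {D8:57, C7:44}
treat next patient → D8; now {C7:44}
update C7 to severity 93 → {C7:93}
update C7 to severity 13 → {C7:13}
treat next patient → C7; now {}
add T26 (severity 66) → {T26:66}
update T26 to severity 33 → {T26:33}
add R15 (severity 35) → {R15:35, T26:33}
treat next patient → R15; now {T26:33}
add B2 (severity 29) → {T26:33, B2:29}
treat next patient → T26; now {B2:29}
treat next patient → B2; now {}

J16 → J27 → T29 → B12 → R13 → C20 → C11 → D8 → C7 → R15 → T26 → B2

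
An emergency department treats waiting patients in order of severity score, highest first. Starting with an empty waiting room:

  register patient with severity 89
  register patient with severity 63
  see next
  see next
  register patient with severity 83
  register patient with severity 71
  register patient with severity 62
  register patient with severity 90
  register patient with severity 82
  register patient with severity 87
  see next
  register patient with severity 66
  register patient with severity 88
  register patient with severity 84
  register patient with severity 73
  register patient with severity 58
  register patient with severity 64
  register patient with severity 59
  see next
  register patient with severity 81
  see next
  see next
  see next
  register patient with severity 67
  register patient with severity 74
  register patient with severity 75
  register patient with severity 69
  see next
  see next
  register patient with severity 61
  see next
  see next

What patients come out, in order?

[89, 63, 90, 88, 87, 84, 83, 82, 81, 75, 74]

insert 89 → {89}
insert 63 → {89, 63}
see next → 89; now {63}
see next → 63; now {}
insert 83 → {83}
insert 71 → {83, 71}
insert 62 → {83, 71, 62}
insert 90 → {90, 83, 71, 62}
insert 82 → {90, 83, 82, 71, 62}
insert 87 → {90, 87, 83, 82, 71, 62}
see next → 90; now {87, 83, 82, 71, 62}
insert 66 → {87, 83, 82, 71, 66, 62}
insert 88 → {88, 87, 83, 82, 71, 66, 62}
insert 84 → {88, 87, 84, 83, 82, 71, 66, 62}
insert 73 → {88, 87, 84, 83, 82, 73, 71, 66, 62}
insert 58 → {88, 87, 84, 83, 82, 73, 71, 66, 62, 58}
insert 64 → {88, 87, 84, 83, 82, 73, 71, 66, 64, 62, 58}
insert 59 → {88, 87, 84, 83, 82, 73, 71, 66, 64, 62, 59, 58}
see next → 88; now {87, 84, 83, 82, 73, 71, 66, 64, 62, 59, 58}
insert 81 → {87, 84, 83, 82, 81, 73, 71, 66, 64, 62, 59, 58}
see next → 87; now {84, 83, 82, 81, 73, 71, 66, 64, 62, 59, 58}
see next → 84; now {83, 82, 81, 73, 71, 66, 64, 62, 59, 58}
see next → 83; now {82, 81, 73, 71, 66, 64, 62, 59, 58}
insert 67 → {82, 81, 73, 71, 67, 66, 64, 62, 59, 58}
insert 74 → {82, 81, 74, 73, 71, 67, 66, 64, 62, 59, 58}
insert 75 → {82, 81, 75, 74, 73, 71, 67, 66, 64, 62, 59, 58}
insert 69 → {82, 81, 75, 74, 73, 71, 69, 67, 66, 64, 62, 59, 58}
see next → 82; now {81, 75, 74, 73, 71, 69, 67, 66, 64, 62, 59, 58}
see next → 81; now {75, 74, 73, 71, 69, 67, 66, 64, 62, 59, 58}
insert 61 → {75, 74, 73, 71, 69, 67, 66, 64, 62, 61, 59, 58}
see next → 75; now {74, 73, 71, 69, 67, 66, 64, 62, 61, 59, 58}
see next → 74; now {73, 71, 69, 67, 66, 64, 62, 61, 59, 58}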